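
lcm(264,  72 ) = 792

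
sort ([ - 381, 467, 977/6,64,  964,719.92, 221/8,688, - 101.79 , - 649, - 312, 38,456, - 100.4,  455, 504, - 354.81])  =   [ - 649,-381, - 354.81, - 312, - 101.79,-100.4, 221/8, 38, 64  ,  977/6, 455,456,467,  504, 688, 719.92, 964 ] 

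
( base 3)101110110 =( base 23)E9D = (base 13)3618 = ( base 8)16712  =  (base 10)7626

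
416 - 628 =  - 212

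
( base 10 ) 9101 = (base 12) 5325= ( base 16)238d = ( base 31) 9EI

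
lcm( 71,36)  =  2556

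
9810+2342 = 12152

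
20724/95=20724/95 = 218.15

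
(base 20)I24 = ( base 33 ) 6lh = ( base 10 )7244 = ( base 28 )96k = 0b1110001001100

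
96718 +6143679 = 6240397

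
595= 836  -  241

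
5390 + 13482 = 18872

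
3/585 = 1/195 = 0.01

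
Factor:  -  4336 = - 2^4 * 271^1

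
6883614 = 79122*87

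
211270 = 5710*37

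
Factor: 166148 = 2^2*73^1*569^1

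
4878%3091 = 1787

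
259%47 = 24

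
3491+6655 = 10146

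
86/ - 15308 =-1+177/178 = - 0.01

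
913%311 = 291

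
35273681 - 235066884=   -  199793203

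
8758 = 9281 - 523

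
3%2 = 1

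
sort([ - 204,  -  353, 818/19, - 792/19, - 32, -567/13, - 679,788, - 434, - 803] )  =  [ - 803,  -  679, - 434, - 353  ,  -  204, - 567/13, - 792/19, - 32,  818/19,788 ]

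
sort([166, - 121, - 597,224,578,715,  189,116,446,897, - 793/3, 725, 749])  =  [ - 597,-793/3, - 121,116,166 , 189,224, 446,578,  715, 725, 749,897]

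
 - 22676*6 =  - 136056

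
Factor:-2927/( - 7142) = 2^( - 1 )*2927^1*3571^( - 1) 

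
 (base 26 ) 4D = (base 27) 49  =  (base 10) 117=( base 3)11100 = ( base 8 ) 165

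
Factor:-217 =-7^1 * 31^1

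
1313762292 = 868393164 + 445369128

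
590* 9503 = 5606770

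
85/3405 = 17/681 = 0.02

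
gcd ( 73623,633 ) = 3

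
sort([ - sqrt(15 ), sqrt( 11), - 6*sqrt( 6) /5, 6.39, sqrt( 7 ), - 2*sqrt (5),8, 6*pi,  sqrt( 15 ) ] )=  [ - 2*sqrt ( 5 ), - sqrt(15 ) ,-6*sqrt(6 )/5, sqrt( 7),sqrt(11), sqrt(15),6.39 , 8,6*pi]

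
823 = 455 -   -  368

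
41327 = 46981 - 5654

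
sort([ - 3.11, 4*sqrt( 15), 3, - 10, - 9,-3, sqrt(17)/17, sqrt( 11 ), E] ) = [- 10, - 9, - 3.11, - 3,sqrt( 17)/17, E,3  ,  sqrt ( 11), 4 * sqrt ( 15)]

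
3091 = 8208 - 5117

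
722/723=722/723 = 1.00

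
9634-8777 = 857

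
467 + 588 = 1055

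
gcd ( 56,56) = 56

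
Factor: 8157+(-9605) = - 1448= -2^3 * 181^1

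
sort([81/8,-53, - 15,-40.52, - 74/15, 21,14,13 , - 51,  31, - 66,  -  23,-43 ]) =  [ - 66,  -  53, - 51,-43, - 40.52,- 23,- 15, - 74/15,81/8, 13, 14,21, 31 ]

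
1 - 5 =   -  4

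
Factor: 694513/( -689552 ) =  - 2^(  -  4 )*71^( - 1 )*607^( - 1 )*694513^1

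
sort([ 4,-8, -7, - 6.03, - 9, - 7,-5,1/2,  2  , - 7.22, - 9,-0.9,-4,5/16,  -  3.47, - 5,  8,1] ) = [ - 9, - 9, -8,-7.22 ,  -  7, - 7,  -  6.03, - 5, -5,-4,  -  3.47,-0.9,5/16,1/2,1,2, 4, 8 ] 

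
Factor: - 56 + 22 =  - 34=- 2^1*17^1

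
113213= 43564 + 69649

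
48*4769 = 228912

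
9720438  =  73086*133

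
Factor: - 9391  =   - 9391^1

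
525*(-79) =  - 41475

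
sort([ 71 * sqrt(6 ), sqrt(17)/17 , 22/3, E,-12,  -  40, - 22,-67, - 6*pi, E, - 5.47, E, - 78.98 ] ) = [  -  78.98, - 67,  -  40, - 22,  -  6*pi,-12, - 5.47, sqrt(17 )/17, E, E, E, 22/3, 71*sqrt( 6) ]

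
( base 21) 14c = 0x219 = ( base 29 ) IF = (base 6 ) 2253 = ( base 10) 537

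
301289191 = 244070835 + 57218356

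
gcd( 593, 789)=1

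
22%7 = 1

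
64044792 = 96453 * 664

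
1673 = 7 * 239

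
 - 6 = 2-8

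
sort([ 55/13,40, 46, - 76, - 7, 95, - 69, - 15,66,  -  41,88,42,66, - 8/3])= [  -  76,-69, - 41,-15,- 7, - 8/3,55/13, 40, 42, 46,66,66,88,95]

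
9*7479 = 67311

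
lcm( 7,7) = 7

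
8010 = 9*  890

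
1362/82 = 681/41 = 16.61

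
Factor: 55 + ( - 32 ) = 23 =23^1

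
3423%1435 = 553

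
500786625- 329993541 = 170793084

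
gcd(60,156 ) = 12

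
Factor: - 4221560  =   - 2^3*5^1*7^1 * 15077^1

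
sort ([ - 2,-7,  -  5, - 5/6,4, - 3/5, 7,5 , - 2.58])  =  [ - 7, - 5 , - 2.58 , - 2,-5/6, - 3/5,4,  5, 7]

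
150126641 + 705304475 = 855431116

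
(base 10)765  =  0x2fd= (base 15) 360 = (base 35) lu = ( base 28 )r9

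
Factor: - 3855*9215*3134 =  - 111331667550  =  - 2^1*3^1*5^2*19^1*97^1*257^1*1567^1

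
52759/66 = 52759/66 = 799.38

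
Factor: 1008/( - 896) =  - 2^( - 3 )*3^2 = - 9/8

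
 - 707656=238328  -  945984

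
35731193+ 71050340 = 106781533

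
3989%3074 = 915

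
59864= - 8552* ( - 7 ) 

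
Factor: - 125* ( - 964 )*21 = 2^2*3^1*5^3*7^1*241^1 =2530500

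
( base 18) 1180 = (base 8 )14234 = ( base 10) 6300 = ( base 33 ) 5PU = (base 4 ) 1202130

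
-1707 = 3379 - 5086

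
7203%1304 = 683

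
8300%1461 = 995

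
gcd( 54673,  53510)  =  1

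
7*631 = 4417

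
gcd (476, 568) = 4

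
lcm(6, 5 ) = 30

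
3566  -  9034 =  - 5468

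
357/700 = 51/100 = 0.51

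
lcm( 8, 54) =216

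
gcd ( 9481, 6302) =1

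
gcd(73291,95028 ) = 1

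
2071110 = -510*(-4061 ) 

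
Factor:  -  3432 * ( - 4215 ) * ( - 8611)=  - 2^3*3^2*5^1 * 11^1*13^1*79^1 * 109^1*281^1 = - 124565692680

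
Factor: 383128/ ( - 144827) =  -2^3*83^1 * 251^ (  -  1) =- 664/251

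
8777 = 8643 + 134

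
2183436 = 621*3516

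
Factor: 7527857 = 19^1 * 396203^1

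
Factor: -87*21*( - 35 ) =3^2*5^1 * 7^2 * 29^1  =  63945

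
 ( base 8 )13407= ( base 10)5895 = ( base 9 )8070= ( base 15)1B30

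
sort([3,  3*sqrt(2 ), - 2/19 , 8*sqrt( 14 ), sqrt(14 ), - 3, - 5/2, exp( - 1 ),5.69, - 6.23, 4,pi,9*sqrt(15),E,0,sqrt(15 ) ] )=[ - 6.23, - 3 , - 5/2, - 2/19,0,exp( - 1 ),  E,  3,  pi, sqrt( 14 ),sqrt (15 ), 4, 3*sqrt(2 ), 5.69  ,  8*sqrt( 14),9*sqrt( 15 ) ]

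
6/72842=3/36421 = 0.00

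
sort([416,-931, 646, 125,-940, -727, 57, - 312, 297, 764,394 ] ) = [ - 940, - 931 , - 727, - 312,57, 125, 297, 394,416,646, 764 ]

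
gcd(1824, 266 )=38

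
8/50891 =8/50891  =  0.00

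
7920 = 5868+2052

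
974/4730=487/2365= 0.21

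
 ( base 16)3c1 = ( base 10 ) 961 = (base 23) 1II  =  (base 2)1111000001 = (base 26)1AP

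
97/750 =97/750 = 0.13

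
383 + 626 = 1009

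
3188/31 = 3188/31 = 102.84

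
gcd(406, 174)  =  58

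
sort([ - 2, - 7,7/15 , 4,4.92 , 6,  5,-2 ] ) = [ - 7, - 2 , - 2,7/15, 4, 4.92, 5,6]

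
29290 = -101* ( - 290) 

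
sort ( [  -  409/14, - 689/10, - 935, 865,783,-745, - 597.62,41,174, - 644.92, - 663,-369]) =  [-935, - 745, - 663,-644.92, - 597.62, - 369, - 689/10,-409/14,41,  174,783,865 ]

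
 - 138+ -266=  - 404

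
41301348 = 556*74283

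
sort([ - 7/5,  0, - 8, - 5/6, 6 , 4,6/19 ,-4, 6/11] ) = [-8, - 4, - 7/5,  -  5/6, 0,  6/19, 6/11, 4, 6 ]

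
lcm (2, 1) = 2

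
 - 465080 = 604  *( - 770 )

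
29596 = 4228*7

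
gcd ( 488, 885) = 1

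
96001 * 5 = 480005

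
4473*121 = 541233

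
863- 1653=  - 790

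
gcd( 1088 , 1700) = 68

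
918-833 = 85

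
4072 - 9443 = -5371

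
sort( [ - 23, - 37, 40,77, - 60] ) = [ - 60, - 37, - 23,40,77 ]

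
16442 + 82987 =99429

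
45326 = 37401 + 7925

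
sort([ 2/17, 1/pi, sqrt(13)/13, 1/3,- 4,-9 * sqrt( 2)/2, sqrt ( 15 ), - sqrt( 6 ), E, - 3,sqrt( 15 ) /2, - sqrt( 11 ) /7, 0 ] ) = [ - 9*sqrt( 2)/2, - 4, - 3, - sqrt(6), - sqrt( 11)/7,0,  2/17,sqrt( 13) /13,1/pi,1/3,  sqrt( 15 )/2,E, sqrt( 15 )] 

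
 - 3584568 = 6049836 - 9634404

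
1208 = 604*2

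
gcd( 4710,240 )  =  30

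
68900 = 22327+46573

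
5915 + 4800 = 10715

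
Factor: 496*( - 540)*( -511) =2^6*3^3*5^1*7^1*31^1*73^1 = 136866240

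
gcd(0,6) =6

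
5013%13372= 5013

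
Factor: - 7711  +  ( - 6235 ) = - 2^1*19^1*367^1 = - 13946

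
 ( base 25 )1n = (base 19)2a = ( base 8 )60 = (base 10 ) 48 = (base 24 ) 20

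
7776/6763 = 1+1013/6763 = 1.15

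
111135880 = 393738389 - 282602509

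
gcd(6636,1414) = 14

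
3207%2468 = 739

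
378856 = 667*568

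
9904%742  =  258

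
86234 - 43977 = 42257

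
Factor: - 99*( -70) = 2^1*3^2*5^1*7^1*11^1 = 6930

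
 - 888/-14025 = 296/4675 = 0.06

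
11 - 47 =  - 36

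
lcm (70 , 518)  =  2590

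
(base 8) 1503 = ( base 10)835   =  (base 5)11320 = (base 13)4c3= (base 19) 25i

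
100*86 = 8600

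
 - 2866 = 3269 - 6135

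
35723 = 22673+13050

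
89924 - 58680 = 31244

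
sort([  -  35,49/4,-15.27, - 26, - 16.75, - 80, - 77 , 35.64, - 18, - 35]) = [ - 80 , - 77,- 35, - 35,  -  26, - 18, - 16.75,  -  15.27, 49/4, 35.64] 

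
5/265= 1/53 = 0.02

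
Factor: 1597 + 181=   1778=2^1 * 7^1*127^1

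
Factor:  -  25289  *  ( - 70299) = 3^2 * 11^3*19^1* 73^1*107^1 = 1777791411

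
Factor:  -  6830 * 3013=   -  2^1 * 5^1 * 23^1* 131^1*683^1 = - 20578790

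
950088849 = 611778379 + 338310470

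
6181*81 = 500661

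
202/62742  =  101/31371 = 0.00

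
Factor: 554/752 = 277/376 = 2^( - 3 )*47^(-1)*277^1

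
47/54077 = 47/54077 = 0.00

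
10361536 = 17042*608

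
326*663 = 216138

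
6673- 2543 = 4130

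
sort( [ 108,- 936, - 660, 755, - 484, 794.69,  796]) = [ -936, - 660, - 484, 108, 755,794.69, 796]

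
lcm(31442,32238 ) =2546802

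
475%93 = 10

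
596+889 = 1485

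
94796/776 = 122 + 31/194 = 122.16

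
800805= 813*985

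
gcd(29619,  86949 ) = 9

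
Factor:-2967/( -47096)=2^( - 3)*3^1*7^( - 1 )*23^1*29^( - 2)*43^1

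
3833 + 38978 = 42811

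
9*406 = 3654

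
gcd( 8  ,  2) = 2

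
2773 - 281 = 2492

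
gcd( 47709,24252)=3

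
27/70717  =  27/70717 =0.00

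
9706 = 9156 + 550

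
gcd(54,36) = 18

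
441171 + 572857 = 1014028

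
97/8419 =97/8419 = 0.01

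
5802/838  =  2901/419  =  6.92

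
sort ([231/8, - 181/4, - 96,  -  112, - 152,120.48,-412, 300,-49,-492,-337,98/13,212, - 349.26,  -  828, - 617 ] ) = [ - 828,-617, - 492, - 412, - 349.26, - 337,  -  152,- 112,  -  96, - 49, - 181/4,98/13,231/8,  120.48,212,300]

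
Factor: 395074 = 2^1*251^1*787^1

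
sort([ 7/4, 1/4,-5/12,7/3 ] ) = [  -  5/12,1/4, 7/4,7/3 ]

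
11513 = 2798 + 8715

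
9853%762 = 709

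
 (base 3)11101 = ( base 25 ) 4i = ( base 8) 166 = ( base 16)76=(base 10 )118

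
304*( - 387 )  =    -  117648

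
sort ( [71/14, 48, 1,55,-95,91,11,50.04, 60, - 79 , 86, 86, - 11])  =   [  -  95,  -  79, - 11, 1, 71/14,11,48, 50.04, 55, 60,  86, 86,91 ]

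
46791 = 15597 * 3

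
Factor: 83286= 2^1 * 3^2 * 7^1*661^1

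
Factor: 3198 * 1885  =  2^1*3^1*5^1*13^2 * 29^1 * 41^1=6028230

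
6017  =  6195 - 178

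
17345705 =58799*295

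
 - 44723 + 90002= 45279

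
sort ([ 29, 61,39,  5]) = [5, 29, 39,61 ] 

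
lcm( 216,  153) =3672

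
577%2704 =577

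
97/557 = 97/557=0.17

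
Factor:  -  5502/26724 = - 7/34=-  2^( - 1)*7^1*17^( - 1 ) 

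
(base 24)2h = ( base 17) 3e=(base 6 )145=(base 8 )101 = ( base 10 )65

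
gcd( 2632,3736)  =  8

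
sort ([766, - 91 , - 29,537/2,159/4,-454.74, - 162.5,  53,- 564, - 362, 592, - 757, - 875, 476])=[ - 875, - 757, - 564,-454.74, - 362 ,-162.5 , - 91, - 29,159/4, 53,537/2 , 476,  592,766]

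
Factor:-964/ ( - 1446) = 2/3 = 2^1*3^( - 1)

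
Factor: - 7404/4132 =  - 3^1*617^1 * 1033^( - 1 ) = -  1851/1033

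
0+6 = 6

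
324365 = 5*64873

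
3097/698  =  4 + 305/698 = 4.44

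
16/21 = 16/21 =0.76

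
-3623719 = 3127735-6751454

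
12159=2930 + 9229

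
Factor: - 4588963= - 17^1*269939^1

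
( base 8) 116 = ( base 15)53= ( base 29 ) 2k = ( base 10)78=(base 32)2E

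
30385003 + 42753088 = 73138091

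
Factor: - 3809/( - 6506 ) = 2^( - 1)*13^1  *293^1*3253^( - 1) 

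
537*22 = 11814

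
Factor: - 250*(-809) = 2^1*5^3*809^1 = 202250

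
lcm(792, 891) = 7128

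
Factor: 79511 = 23^1 * 3457^1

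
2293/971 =2293/971 = 2.36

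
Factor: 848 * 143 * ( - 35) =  -4244240  =  - 2^4*5^1*7^1* 11^1*13^1*53^1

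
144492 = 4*36123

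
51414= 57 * 902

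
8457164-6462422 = 1994742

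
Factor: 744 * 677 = 2^3*3^1*31^1*677^1=503688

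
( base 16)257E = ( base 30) ajs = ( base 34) 8aa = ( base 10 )9598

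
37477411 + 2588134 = 40065545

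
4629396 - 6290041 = -1660645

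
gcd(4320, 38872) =8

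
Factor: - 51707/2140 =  - 2^(-2)*5^( - 1)* 29^1 * 107^ ( -1)*1783^1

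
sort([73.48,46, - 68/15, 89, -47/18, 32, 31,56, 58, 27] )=[  -  68/15,  -  47/18, 27,  31, 32,46, 56, 58,73.48, 89]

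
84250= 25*3370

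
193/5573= 193/5573 = 0.03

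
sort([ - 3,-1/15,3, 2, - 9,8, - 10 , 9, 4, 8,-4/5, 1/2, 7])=[ - 10, - 9,-3,-4/5, - 1/15, 1/2,2, 3, 4, 7,8,  8, 9 ]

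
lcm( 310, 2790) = 2790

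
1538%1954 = 1538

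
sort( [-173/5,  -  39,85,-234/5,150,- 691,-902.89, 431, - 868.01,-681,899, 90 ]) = [- 902.89, - 868.01, - 691,- 681, - 234/5, - 39,- 173/5,85, 90,  150 , 431, 899 ] 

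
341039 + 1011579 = 1352618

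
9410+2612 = 12022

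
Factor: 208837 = 208837^1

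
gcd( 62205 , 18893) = 1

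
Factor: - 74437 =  - 11^1*67^1 *101^1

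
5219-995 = 4224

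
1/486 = 1/486 =0.00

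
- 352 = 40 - 392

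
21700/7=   3100 = 3100.00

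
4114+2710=6824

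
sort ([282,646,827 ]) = [ 282, 646,827 ]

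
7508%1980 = 1568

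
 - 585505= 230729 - 816234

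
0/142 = 0 = 0.00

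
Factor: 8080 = 2^4*5^1*101^1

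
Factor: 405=3^4*5^1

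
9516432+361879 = 9878311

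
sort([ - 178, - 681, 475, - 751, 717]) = [ - 751, - 681, - 178, 475, 717]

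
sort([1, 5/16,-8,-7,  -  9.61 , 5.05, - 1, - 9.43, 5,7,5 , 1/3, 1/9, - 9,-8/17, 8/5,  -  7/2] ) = [ - 9.61, - 9.43,-9,-8 , - 7 ,- 7/2, - 1,- 8/17, 1/9,5/16,1/3,1,8/5,5,5,5.05, 7]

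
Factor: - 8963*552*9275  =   - 45888767400 = -2^3*3^1*5^2*7^1 * 23^1*53^1*8963^1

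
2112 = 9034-6922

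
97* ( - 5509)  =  -534373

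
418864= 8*52358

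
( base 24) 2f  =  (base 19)36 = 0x3f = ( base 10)63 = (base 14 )47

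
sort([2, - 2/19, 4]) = [ - 2/19,2,4 ] 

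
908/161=908/161 = 5.64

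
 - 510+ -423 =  - 933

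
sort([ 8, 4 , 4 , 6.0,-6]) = [ - 6,4,4,6.0,8 ]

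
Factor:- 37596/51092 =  - 39/53   =  - 3^1*13^1*53^( - 1 ) 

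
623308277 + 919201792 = 1542510069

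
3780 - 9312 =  - 5532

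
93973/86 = 93973/86 = 1092.71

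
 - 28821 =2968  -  31789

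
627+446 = 1073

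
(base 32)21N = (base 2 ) 100000110111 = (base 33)1uo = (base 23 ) 3ma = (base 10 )2103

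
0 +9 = 9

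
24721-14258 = 10463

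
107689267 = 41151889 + 66537378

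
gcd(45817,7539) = 1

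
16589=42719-26130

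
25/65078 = 25/65078  =  0.00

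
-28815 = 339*(-85)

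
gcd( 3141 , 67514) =1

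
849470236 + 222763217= 1072233453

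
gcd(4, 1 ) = 1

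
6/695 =6/695 = 0.01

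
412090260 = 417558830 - 5468570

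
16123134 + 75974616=92097750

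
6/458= 3/229 = 0.01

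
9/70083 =1/7787=0.00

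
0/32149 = 0 = 0.00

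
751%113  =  73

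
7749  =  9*861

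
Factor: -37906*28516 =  -2^3*11^1 * 1723^1*7129^1 = - 1080927496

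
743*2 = 1486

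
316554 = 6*52759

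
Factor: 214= 2^1 * 107^1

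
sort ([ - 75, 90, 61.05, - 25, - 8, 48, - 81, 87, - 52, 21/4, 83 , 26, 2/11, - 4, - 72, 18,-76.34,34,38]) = [  -  81, - 76.34, - 75, - 72,  -  52, - 25, - 8,-4,2/11,21/4, 18 , 26, 34, 38 , 48,61.05, 83, 87, 90]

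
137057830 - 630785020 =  - 493727190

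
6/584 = 3/292 = 0.01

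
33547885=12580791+20967094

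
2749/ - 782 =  - 4 + 379/782  =  -3.52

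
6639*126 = 836514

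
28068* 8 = 224544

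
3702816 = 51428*72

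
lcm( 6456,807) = 6456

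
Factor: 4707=3^2*523^1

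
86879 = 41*2119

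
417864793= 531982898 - 114118105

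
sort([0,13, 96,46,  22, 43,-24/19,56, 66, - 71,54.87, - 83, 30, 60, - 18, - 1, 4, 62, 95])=[  -  83, - 71,  -  18, - 24/19, - 1,0,4, 13, 22,  30, 43 , 46, 54.87, 56, 60, 62,  66, 95 , 96]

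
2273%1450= 823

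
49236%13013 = 10197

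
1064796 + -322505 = 742291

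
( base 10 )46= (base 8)56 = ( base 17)2C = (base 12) 3A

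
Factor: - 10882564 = -2^2* 7^1*11^1*89^1 *397^1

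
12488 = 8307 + 4181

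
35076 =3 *11692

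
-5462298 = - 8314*657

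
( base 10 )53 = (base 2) 110101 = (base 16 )35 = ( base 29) 1O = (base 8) 65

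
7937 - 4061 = 3876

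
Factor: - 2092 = - 2^2 * 523^1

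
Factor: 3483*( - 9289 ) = -3^4*7^1*43^1* 1327^1 = - 32353587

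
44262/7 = 6323  +  1/7 = 6323.14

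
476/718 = 238/359 = 0.66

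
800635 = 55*14557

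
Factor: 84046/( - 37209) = - 2^1  *3^( - 1)*79^( - 1)*157^ (  -  1)*42023^1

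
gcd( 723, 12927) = 3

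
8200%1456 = 920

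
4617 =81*57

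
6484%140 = 44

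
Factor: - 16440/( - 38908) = 30/71 =2^1*3^1*5^1*71^ ( - 1 )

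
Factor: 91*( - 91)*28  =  -231868  =  - 2^2 * 7^3*13^2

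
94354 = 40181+54173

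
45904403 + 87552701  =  133457104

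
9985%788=529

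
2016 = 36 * 56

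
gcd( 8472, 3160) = 8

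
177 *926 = 163902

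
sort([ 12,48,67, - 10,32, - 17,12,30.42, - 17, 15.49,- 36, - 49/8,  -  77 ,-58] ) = [ - 77,  -  58, - 36,- 17, - 17, - 10  ,-49/8,12,12,15.49,30.42, 32,  48, 67]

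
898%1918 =898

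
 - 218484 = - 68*3213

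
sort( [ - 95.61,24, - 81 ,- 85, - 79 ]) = [ - 95.61, - 85, - 81,- 79,  24 ]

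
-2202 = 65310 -67512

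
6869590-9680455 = - 2810865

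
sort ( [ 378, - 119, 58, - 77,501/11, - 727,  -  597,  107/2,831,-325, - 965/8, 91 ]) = [-727,-597 ,-325 ,  -  965/8, - 119, - 77, 501/11,107/2, 58, 91 , 378,831 ] 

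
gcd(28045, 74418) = 79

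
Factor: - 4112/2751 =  - 2^4*3^( - 1 )*7^(  -  1)* 131^( - 1 ) * 257^1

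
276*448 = 123648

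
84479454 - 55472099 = 29007355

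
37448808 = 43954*852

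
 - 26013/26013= - 1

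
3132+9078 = 12210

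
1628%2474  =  1628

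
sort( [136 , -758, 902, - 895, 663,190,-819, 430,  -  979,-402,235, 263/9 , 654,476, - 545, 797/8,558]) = [- 979,  -  895,-819,-758 ,-545, - 402, 263/9, 797/8,  136,190, 235, 430,476, 558, 654,663 , 902] 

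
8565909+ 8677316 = 17243225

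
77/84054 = 77/84054 = 0.00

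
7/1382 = 7/1382  =  0.01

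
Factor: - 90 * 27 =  - 2^1*3^5*5^1 = - 2430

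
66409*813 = 53990517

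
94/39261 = 94/39261= 0.00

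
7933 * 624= 4950192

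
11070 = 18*615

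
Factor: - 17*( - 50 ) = 2^1*5^2*17^1  =  850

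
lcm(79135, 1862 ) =158270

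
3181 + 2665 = 5846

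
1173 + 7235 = 8408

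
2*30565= 61130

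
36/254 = 18/127 = 0.14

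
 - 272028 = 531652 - 803680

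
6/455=6/455 = 0.01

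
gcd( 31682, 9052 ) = 4526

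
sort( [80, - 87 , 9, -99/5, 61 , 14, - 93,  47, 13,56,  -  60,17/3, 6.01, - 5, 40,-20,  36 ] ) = [ - 93, - 87, - 60, - 20, - 99/5, - 5,17/3, 6.01,9,  13, 14,  36, 40,47,56, 61,80 ]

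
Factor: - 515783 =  - 515783^1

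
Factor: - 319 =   -  11^1*29^1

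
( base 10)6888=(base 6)51520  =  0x1AE8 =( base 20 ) h48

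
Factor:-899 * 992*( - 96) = 85613568 = 2^10*3^1*29^1*31^2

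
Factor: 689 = 13^1* 53^1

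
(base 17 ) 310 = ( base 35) p9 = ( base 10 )884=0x374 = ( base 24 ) 1ck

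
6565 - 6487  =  78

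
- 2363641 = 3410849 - 5774490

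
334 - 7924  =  -7590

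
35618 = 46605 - 10987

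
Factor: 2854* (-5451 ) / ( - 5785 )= 15557154/5785 =2^1*3^1* 5^( - 1)*13^( - 1)*23^1 * 79^1*89^( - 1 )*1427^1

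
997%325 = 22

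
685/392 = 685/392 = 1.75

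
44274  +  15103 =59377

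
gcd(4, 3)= 1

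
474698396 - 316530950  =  158167446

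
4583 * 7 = 32081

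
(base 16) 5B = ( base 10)91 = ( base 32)2R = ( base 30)31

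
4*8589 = 34356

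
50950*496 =25271200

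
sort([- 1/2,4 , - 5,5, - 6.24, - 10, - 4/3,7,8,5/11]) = [ - 10, - 6.24, - 5,  -  4/3 ,- 1/2,5/11,4,5,  7,8]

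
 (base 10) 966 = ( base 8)1706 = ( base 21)240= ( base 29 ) 149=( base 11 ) 7A9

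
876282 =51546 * 17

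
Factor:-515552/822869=  -  2^5*197^( - 1)*4177^( - 1)*16111^1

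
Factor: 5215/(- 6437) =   -  5^1*7^1*41^( - 1 )*149^1*157^( - 1 ) 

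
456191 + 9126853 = 9583044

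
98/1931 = 98/1931 = 0.05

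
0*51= 0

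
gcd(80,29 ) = 1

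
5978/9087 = 5978/9087 = 0.66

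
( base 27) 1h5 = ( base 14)613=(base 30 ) 19N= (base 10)1193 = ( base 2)10010101001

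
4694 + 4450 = 9144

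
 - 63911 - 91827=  - 155738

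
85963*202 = 17364526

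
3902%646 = 26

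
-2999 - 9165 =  - 12164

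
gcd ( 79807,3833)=1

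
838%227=157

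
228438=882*259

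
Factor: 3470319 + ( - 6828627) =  - 3358308 = - 2^2 * 3^1 * 67^1*4177^1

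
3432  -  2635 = 797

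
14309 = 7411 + 6898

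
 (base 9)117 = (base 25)3M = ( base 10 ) 97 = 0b1100001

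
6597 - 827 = 5770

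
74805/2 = 37402 + 1/2= 37402.50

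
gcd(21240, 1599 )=3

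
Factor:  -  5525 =-5^2*13^1 * 17^1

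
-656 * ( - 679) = 445424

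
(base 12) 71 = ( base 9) 104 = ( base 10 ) 85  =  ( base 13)67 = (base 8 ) 125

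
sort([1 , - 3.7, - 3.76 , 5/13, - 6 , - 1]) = [ -6,  -  3.76,  -  3.7, - 1, 5/13, 1] 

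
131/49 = 2 + 33/49 =2.67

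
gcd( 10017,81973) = 1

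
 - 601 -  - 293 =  - 308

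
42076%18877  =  4322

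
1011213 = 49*20637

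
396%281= 115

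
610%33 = 16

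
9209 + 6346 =15555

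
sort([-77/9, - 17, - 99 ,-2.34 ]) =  [ - 99, - 17, - 77/9,  -  2.34]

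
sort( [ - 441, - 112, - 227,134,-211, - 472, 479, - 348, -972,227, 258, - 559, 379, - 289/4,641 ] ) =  [ - 972, - 559, - 472,  -  441,-348, - 227, - 211 , - 112 , - 289/4,134, 227,258, 379,479,641 ]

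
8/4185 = 8/4185 = 0.00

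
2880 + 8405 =11285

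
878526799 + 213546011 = 1092072810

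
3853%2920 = 933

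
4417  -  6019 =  - 1602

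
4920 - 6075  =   - 1155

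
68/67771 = 68/67771 = 0.00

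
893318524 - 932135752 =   -  38817228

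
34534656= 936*36896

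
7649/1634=4  +  1113/1634 =4.68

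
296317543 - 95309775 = 201007768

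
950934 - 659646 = 291288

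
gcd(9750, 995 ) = 5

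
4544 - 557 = 3987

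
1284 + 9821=11105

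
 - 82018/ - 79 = 82018/79 = 1038.20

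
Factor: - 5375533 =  - 5375533^1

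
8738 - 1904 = 6834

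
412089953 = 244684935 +167405018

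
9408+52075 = 61483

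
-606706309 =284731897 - 891438206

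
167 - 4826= - 4659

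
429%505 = 429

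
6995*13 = 90935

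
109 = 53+56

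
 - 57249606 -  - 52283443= - 4966163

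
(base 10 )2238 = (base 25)3ed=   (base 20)5BI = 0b100010111110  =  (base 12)1366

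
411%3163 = 411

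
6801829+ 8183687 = 14985516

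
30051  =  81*371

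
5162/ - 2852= - 2 + 271/1426 = -1.81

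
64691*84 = 5434044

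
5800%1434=64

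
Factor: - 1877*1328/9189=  - 2^4*3^(  -  2)*83^1 * 1021^ ( - 1) *1877^1 = - 2492656/9189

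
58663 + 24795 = 83458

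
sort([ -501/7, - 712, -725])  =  [ -725, - 712 ,-501/7 ]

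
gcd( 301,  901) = 1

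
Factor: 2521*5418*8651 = 2^1 * 3^2  *7^1*41^1*43^1*211^1*2521^1 = 118162088478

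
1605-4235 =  - 2630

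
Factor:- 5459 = -53^1*103^1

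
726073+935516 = 1661589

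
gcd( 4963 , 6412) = 7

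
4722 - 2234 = 2488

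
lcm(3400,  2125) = 17000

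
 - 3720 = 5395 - 9115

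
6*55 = 330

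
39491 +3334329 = 3373820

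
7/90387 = 7/90387 = 0.00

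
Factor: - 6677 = - 11^1*607^1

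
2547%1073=401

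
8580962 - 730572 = 7850390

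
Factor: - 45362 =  - 2^1*37^1*613^1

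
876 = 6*146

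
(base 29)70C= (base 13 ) 28BA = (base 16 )170b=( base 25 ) 9AO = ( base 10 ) 5899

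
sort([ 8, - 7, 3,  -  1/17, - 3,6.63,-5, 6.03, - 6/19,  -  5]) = [ - 7, -5,  -  5, - 3, - 6/19, - 1/17,3, 6.03,6.63,8 ] 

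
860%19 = 5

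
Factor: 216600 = 2^3*3^1 * 5^2*19^2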